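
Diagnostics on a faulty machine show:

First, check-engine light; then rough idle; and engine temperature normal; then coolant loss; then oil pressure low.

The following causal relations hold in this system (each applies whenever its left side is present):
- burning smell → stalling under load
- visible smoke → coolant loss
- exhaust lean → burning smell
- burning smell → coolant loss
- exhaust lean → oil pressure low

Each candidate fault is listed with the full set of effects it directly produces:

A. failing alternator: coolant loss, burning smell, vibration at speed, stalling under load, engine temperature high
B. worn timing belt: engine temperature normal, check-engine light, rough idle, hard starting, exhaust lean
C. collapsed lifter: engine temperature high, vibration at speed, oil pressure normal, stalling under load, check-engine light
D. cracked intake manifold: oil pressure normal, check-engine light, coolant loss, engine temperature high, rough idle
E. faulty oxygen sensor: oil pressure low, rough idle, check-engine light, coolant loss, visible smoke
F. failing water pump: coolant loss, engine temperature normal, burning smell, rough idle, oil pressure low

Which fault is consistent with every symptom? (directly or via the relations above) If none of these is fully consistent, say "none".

B

For each candidate, compare predicted effects to what was observed:
(A) failing alternator — check-engine light miss; rough idle miss; engine temperature normal miss; coolant loss match; oil pressure low miss
(B) worn timing belt — accounts for every observation (coolant loss through exhaust lean → burning smell → coolant loss)
(C) collapsed lifter — fails on rough idle, engine temperature normal, coolant loss, oil pressure low (predicts engine temperature high, not engine temperature normal; predicts oil pressure normal, not oil pressure low)
(D) cracked intake manifold — fails on engine temperature normal, oil pressure low (predicts engine temperature high, not engine temperature normal; predicts oil pressure normal, not oil pressure low)
(E) faulty oxygen sensor — does not account for engine temperature normal
(F) failing water pump — does not account for check-engine light
(B) is the only candidate with no mismatches.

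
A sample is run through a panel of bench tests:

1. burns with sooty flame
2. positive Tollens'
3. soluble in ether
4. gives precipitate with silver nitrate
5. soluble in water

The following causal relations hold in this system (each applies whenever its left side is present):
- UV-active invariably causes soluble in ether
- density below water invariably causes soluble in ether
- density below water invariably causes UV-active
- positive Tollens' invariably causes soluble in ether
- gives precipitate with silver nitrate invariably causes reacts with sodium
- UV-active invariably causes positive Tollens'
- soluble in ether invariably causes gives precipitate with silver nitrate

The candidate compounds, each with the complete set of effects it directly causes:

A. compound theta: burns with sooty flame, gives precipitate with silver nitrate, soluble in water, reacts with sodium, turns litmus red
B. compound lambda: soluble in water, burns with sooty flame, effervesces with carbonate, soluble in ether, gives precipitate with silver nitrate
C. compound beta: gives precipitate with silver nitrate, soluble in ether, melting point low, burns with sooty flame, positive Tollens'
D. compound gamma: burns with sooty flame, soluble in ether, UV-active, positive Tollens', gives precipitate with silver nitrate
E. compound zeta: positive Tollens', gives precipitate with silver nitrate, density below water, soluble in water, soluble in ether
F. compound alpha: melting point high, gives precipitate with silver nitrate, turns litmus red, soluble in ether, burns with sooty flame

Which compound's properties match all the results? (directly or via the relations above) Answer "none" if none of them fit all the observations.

none

For each candidate, compare predicted effects to what was observed:
(A) compound theta — does not account for positive Tollens', soluble in ether
(B) compound lambda — does not account for positive Tollens'
(C) compound beta — does not account for soluble in water
(D) compound gamma — burns with sooty flame yes; positive Tollens' yes; soluble in ether yes; gives precipitate with silver nitrate yes; soluble in water NO
(E) compound zeta — does not account for burns with sooty flame
(F) compound alpha — does not account for positive Tollens', soluble in water
No candidate is consistent with all observations.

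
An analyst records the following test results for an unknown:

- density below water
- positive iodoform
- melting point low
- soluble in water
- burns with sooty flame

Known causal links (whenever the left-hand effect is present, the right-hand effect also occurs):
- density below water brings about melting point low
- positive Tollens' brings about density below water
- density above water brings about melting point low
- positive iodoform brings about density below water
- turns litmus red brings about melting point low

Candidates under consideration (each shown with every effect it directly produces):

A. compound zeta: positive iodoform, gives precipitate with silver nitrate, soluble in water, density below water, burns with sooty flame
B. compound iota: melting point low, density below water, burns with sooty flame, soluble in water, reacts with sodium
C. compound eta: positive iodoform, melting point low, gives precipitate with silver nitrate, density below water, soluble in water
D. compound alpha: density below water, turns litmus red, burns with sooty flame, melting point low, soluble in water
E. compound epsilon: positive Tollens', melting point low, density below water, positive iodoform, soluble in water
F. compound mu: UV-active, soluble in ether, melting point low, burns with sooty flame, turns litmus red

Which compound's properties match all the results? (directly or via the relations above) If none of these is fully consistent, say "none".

A

Checking each candidate against the observations:
(A) compound zeta — density below water +; positive iodoform +; melting point low + (through density below water → melting point low); soluble in water +; burns with sooty flame +
(B) compound iota — does not account for positive iodoform
(C) compound eta — density below water +; positive iodoform +; melting point low +; soluble in water +; burns with sooty flame -
(D) compound alpha — does not account for positive iodoform
(E) compound epsilon — density below water +; positive iodoform +; melting point low +; soluble in water +; burns with sooty flame -
(F) compound mu — density below water -; positive iodoform -; melting point low +; soluble in water -; burns with sooty flame +
(A) alone accounts for all the evidence.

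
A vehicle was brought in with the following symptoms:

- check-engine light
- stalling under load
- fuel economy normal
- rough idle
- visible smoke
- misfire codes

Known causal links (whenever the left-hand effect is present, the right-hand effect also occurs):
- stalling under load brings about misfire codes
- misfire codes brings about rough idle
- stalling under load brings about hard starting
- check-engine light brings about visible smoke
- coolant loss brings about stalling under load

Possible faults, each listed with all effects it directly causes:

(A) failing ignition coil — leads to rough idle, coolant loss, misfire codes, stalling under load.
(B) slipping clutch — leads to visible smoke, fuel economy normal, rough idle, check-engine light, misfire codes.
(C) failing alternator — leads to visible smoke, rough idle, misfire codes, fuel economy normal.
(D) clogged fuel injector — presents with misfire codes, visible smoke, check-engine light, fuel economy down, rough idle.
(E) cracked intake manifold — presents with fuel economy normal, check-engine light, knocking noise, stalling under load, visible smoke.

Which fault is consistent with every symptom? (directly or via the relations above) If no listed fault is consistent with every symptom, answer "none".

For each candidate, compare predicted effects to what was observed:
(A) failing ignition coil — does not account for check-engine light, fuel economy normal, visible smoke
(B) slipping clutch — check-engine light ✓; stalling under load ✗; fuel economy normal ✓; rough idle ✓; visible smoke ✓; misfire codes ✓
(C) failing alternator — check-engine light ✗; stalling under load ✗; fuel economy normal ✓; rough idle ✓; visible smoke ✓; misfire codes ✓
(D) clogged fuel injector — check-engine light ✓; stalling under load ✗; fuel economy normal ✗; rough idle ✓; visible smoke ✓; misfire codes ✓
(E) cracked intake manifold — check-engine light ✓; stalling under load ✓; fuel economy normal ✓; rough idle ✓ (via stalling under load → misfire codes → rough idle); visible smoke ✓; misfire codes ✓ (via stalling under load → misfire codes)
Only (E) is consistent with every observation.

E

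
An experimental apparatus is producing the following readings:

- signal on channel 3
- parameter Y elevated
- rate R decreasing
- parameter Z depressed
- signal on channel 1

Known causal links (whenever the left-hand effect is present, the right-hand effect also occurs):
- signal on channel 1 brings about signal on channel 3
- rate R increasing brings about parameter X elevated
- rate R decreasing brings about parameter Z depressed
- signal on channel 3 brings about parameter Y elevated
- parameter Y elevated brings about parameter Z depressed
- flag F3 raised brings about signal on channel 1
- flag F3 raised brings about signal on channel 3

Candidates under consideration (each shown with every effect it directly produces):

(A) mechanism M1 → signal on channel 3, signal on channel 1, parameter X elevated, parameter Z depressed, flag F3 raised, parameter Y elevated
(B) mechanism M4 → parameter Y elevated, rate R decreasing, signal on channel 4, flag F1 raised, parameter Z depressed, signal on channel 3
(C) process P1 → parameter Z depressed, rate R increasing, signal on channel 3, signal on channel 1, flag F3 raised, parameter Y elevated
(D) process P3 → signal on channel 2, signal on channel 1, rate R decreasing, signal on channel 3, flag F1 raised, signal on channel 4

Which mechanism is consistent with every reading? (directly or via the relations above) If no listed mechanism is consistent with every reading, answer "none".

For each candidate, compare predicted effects to what was observed:
(A) mechanism M1 — does not account for rate R decreasing
(B) mechanism M4 — signal on channel 3 yes; parameter Y elevated yes; rate R decreasing yes; parameter Z depressed yes; signal on channel 1 NO
(C) process P1 — signal on channel 3 yes; parameter Y elevated yes; rate R decreasing NO; parameter Z depressed yes; signal on channel 1 yes
(D) process P3 — signal on channel 3 yes; parameter Y elevated yes (via signal on channel 3 → parameter Y elevated); rate R decreasing yes; parameter Z depressed yes (via rate R decreasing → parameter Z depressed); signal on channel 1 yes
(D) is the only candidate with no mismatches.

D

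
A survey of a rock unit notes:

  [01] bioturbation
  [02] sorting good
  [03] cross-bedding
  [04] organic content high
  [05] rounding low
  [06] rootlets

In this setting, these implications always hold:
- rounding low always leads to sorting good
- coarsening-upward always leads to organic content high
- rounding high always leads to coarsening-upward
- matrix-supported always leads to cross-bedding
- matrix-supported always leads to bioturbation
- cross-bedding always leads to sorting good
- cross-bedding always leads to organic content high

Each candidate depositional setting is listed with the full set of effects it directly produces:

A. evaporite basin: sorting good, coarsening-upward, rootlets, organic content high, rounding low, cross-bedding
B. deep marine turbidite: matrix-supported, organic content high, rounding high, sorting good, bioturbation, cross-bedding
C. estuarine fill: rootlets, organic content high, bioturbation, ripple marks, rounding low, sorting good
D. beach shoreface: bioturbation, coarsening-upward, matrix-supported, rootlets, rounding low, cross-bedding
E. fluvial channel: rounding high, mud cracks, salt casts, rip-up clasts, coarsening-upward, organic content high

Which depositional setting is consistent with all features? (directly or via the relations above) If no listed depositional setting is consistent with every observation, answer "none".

D

For each candidate, compare predicted effects to what was observed:
(A) evaporite basin — bioturbation ✗; sorting good ✓; cross-bedding ✓; organic content high ✓; rounding low ✓; rootlets ✓
(B) deep marine turbidite — fails on rounding low, rootlets (predicts rounding high, not rounding low)
(C) estuarine fill — does not account for cross-bedding
(D) beach shoreface — bioturbation ✓; sorting good ✓ (through cross-bedding → sorting good); cross-bedding ✓; organic content high ✓ (through coarsening-upward → organic content high); rounding low ✓; rootlets ✓
(E) fluvial channel — fails on bioturbation, sorting good, cross-bedding, rounding low, rootlets (predicts rounding high, not rounding low)
(D) is the only candidate with no mismatches.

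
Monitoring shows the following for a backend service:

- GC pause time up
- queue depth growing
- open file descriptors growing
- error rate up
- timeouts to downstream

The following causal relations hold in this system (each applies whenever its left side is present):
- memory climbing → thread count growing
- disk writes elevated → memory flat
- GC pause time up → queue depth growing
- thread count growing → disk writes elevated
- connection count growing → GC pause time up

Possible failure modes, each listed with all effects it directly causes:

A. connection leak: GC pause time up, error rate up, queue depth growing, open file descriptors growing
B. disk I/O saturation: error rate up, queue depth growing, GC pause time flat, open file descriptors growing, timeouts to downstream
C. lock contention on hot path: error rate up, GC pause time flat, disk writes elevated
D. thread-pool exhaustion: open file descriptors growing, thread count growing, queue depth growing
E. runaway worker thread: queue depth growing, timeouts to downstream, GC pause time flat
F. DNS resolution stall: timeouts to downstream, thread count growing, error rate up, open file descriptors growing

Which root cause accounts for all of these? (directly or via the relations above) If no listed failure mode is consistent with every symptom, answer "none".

For each candidate, compare predicted effects to what was observed:
(A) connection leak — does not account for timeouts to downstream
(B) disk I/O saturation — fails on GC pause time up (predicts GC pause time flat, not GC pause time up)
(C) lock contention on hot path — GC pause time up miss; queue depth growing miss; open file descriptors growing miss; error rate up match; timeouts to downstream miss
(D) thread-pool exhaustion — GC pause time up miss; queue depth growing match; open file descriptors growing match; error rate up miss; timeouts to downstream miss
(E) runaway worker thread — fails on GC pause time up, open file descriptors growing, error rate up (predicts GC pause time flat, not GC pause time up)
(F) DNS resolution stall — GC pause time up miss; queue depth growing miss; open file descriptors growing match; error rate up match; timeouts to downstream match
None of the listed candidates fits everything.

none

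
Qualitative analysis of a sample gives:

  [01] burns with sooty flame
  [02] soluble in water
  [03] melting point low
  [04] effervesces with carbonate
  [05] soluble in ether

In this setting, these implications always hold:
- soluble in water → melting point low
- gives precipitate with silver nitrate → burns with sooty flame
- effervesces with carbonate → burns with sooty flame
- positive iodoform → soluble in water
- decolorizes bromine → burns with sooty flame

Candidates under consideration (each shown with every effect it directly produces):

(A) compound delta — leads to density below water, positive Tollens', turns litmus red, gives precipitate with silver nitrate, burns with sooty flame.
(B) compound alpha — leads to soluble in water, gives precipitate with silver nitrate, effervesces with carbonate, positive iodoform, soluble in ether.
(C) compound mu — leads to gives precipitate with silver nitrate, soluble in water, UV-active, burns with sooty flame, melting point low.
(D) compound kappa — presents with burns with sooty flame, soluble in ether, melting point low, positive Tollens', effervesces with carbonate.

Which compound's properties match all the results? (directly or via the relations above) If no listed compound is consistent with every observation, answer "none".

Testing each hypothesis:
(A) compound delta — burns with sooty flame ✓; soluble in water ✗; melting point low ✗; effervesces with carbonate ✗; soluble in ether ✗
(B) compound alpha — burns with sooty flame ✓ (through effervesces with carbonate → burns with sooty flame); soluble in water ✓; melting point low ✓ (through soluble in water → melting point low); effervesces with carbonate ✓; soluble in ether ✓
(C) compound mu — does not account for effervesces with carbonate, soluble in ether
(D) compound kappa — does not account for soluble in water
Only (B) is consistent with every observation.

B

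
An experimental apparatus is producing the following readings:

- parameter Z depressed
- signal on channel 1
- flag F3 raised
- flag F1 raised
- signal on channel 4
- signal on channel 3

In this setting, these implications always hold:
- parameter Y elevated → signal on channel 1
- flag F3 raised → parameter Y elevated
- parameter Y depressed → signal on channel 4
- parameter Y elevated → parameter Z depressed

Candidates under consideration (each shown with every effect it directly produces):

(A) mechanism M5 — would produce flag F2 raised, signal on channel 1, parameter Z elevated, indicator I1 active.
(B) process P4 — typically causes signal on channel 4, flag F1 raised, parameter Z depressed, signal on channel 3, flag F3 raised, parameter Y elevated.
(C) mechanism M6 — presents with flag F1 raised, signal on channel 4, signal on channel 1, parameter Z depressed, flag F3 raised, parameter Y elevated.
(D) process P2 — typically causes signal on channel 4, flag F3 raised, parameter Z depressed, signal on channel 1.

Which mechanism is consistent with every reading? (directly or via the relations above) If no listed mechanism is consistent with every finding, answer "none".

Checking each candidate against the observations:
(A) mechanism M5 — parameter Z depressed ✗; signal on channel 1 ✓; flag F3 raised ✗; flag F1 raised ✗; signal on channel 4 ✗; signal on channel 3 ✗
(B) process P4 — parameter Z depressed ✓; signal on channel 1 ✓ (through parameter Y elevated → signal on channel 1); flag F3 raised ✓; flag F1 raised ✓; signal on channel 4 ✓; signal on channel 3 ✓
(C) mechanism M6 — does not account for signal on channel 3
(D) process P2 — parameter Z depressed ✓; signal on channel 1 ✓; flag F3 raised ✓; flag F1 raised ✗; signal on channel 4 ✓; signal on channel 3 ✗
(B) is the only candidate with no mismatches.

B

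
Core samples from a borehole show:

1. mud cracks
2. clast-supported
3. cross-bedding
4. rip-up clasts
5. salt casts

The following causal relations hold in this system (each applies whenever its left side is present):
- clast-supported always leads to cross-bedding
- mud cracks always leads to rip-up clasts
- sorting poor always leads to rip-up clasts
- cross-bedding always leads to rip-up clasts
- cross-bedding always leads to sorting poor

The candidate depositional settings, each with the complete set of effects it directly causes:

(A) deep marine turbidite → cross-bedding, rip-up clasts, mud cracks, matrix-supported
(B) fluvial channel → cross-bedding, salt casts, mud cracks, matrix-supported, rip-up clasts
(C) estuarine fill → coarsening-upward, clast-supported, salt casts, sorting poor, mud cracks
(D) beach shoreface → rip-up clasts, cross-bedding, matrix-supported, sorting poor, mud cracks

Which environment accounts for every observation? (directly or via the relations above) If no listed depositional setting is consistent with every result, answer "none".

Per-candidate check:
(A) deep marine turbidite — fails on clast-supported, salt casts (predicts matrix-supported, not clast-supported)
(B) fluvial channel — mud cracks match; clast-supported miss; cross-bedding match; rip-up clasts match; salt casts match
(C) estuarine fill — accounts for every observation (cross-bedding through clast-supported → cross-bedding)
(D) beach shoreface — fails on clast-supported, salt casts (predicts matrix-supported, not clast-supported)
(C) alone accounts for all the evidence.

C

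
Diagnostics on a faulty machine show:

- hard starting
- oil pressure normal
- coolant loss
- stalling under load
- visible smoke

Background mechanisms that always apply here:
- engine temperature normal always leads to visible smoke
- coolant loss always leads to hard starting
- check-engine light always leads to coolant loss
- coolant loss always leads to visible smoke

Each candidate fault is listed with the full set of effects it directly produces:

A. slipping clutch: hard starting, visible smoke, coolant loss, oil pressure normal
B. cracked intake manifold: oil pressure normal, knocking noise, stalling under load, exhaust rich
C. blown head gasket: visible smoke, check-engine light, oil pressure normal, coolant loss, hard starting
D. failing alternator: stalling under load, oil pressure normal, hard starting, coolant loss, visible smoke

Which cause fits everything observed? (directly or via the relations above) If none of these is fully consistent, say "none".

Testing each hypothesis:
(A) slipping clutch — does not account for stalling under load
(B) cracked intake manifold — does not account for hard starting, coolant loss, visible smoke
(C) blown head gasket — hard starting match; oil pressure normal match; coolant loss match; stalling under load miss; visible smoke match
(D) failing alternator — accounts for every observation
(D) is the only candidate with no mismatches.

D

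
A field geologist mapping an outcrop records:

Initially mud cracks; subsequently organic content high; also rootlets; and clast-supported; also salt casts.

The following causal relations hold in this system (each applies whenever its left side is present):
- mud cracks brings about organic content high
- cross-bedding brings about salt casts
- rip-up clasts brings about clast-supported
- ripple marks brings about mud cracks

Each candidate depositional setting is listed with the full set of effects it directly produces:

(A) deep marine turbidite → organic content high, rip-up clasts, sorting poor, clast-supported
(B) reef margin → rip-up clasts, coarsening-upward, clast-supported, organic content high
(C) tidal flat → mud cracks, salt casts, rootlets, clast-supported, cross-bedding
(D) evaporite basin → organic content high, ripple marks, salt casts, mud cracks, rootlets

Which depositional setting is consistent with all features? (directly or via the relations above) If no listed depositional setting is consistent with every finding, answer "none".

For each candidate, compare predicted effects to what was observed:
(A) deep marine turbidite — does not account for mud cracks, rootlets, salt casts
(B) reef margin — does not account for mud cracks, rootlets, salt casts
(C) tidal flat — mud cracks yes; organic content high yes (by mud cracks → organic content high); rootlets yes; clast-supported yes; salt casts yes
(D) evaporite basin — does not account for clast-supported
(C) alone accounts for all the evidence.

C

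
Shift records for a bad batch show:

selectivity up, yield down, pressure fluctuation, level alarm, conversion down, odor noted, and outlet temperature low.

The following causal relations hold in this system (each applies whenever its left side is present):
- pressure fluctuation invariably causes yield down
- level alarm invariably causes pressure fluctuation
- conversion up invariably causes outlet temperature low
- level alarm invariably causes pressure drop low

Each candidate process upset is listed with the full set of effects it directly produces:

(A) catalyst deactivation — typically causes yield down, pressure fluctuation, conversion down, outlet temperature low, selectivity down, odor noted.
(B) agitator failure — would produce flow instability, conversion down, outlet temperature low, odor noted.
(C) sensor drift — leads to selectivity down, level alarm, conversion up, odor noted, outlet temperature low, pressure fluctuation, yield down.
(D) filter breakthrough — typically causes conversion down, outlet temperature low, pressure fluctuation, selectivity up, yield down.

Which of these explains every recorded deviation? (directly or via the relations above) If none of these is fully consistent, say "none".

Checking each candidate against the observations:
(A) catalyst deactivation — selectivity up NO; yield down yes; pressure fluctuation yes; level alarm NO; conversion down yes; odor noted yes; outlet temperature low yes
(B) agitator failure — does not account for selectivity up, yield down, pressure fluctuation, level alarm
(C) sensor drift — selectivity up NO; yield down yes; pressure fluctuation yes; level alarm yes; conversion down NO; odor noted yes; outlet temperature low yes
(D) filter breakthrough — selectivity up yes; yield down yes; pressure fluctuation yes; level alarm NO; conversion down yes; odor noted NO; outlet temperature low yes
None of the listed candidates fits everything.

none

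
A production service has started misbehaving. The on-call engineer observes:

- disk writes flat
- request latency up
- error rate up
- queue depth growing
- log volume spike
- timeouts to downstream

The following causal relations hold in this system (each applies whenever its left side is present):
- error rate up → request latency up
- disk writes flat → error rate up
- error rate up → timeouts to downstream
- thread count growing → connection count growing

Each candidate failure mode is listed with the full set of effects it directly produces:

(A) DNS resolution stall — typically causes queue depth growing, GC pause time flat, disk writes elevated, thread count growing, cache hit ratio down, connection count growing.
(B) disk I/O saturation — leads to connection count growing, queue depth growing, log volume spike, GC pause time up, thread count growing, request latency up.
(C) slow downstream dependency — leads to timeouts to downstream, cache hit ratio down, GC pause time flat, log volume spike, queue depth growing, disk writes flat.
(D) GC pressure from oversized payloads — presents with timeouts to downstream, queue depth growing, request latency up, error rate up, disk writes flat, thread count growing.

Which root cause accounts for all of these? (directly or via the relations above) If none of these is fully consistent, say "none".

C

Checking each candidate against the observations:
(A) DNS resolution stall — fails on disk writes flat, request latency up, error rate up, log volume spike, timeouts to downstream (predicts disk writes elevated, not disk writes flat)
(B) disk I/O saturation — disk writes flat NO; request latency up yes; error rate up NO; queue depth growing yes; log volume spike yes; timeouts to downstream NO
(C) slow downstream dependency — accounts for every observation (request latency up by disk writes flat → error rate up → request latency up)
(D) GC pressure from oversized payloads — does not account for log volume spike
(C) alone accounts for all the evidence.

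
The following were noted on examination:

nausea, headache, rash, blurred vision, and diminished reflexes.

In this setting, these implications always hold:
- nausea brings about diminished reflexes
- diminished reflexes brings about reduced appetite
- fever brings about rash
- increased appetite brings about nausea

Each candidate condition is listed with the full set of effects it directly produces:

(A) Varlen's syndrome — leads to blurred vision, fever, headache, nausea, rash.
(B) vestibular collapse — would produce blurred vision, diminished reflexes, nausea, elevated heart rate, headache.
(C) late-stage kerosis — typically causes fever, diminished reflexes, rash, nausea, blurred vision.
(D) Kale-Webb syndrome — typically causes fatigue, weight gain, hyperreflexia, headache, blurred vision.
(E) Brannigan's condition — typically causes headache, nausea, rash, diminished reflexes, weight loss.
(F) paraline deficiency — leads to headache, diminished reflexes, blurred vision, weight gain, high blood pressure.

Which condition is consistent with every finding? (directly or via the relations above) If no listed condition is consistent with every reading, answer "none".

Testing each hypothesis:
(A) Varlen's syndrome — nausea +; headache +; rash +; blurred vision +; diminished reflexes + (through nausea → diminished reflexes)
(B) vestibular collapse — does not account for rash
(C) late-stage kerosis — nausea +; headache -; rash +; blurred vision +; diminished reflexes +
(D) Kale-Webb syndrome — nausea -; headache +; rash -; blurred vision +; diminished reflexes -
(E) Brannigan's condition — nausea +; headache +; rash +; blurred vision -; diminished reflexes +
(F) paraline deficiency — does not account for nausea, rash
Only (A) is consistent with every observation.

A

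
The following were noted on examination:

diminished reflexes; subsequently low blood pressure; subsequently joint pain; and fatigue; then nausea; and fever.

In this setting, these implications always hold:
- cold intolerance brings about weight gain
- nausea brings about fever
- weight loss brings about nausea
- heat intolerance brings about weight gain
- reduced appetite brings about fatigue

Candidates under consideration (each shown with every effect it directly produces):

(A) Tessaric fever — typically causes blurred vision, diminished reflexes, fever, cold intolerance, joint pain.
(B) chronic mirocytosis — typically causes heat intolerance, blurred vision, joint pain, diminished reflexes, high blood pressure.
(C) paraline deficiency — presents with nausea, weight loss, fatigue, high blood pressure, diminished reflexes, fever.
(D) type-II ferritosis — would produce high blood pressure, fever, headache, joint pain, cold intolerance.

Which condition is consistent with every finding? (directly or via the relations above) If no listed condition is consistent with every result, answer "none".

Per-candidate check:
(A) Tessaric fever — does not account for low blood pressure, fatigue, nausea
(B) chronic mirocytosis — fails on low blood pressure, fatigue, nausea, fever (predicts high blood pressure, not low blood pressure)
(C) paraline deficiency — fails on low blood pressure, joint pain (predicts high blood pressure, not low blood pressure)
(D) type-II ferritosis — diminished reflexes miss; low blood pressure miss; joint pain match; fatigue miss; nausea miss; fever match
No candidate is consistent with all observations.

none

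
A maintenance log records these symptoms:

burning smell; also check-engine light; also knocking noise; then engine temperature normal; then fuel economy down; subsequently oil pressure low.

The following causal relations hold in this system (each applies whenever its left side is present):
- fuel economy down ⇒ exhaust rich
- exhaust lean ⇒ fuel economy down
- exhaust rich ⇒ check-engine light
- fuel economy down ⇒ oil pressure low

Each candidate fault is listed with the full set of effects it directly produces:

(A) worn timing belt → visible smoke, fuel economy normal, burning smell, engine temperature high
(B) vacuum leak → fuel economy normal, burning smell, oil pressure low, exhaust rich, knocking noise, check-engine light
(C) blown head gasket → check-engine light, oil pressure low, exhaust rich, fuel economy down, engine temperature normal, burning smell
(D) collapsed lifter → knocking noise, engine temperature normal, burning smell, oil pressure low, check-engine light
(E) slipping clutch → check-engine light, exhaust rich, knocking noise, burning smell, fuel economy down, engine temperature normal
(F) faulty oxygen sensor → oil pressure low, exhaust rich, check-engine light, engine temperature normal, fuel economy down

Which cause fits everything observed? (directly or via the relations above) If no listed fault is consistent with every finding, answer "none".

Per-candidate check:
(A) worn timing belt — fails on check-engine light, knocking noise, engine temperature normal, fuel economy down, oil pressure low (predicts engine temperature high, not engine temperature normal; predicts fuel economy normal, not fuel economy down)
(B) vacuum leak — burning smell match; check-engine light match; knocking noise match; engine temperature normal miss; fuel economy down miss; oil pressure low match
(C) blown head gasket — does not account for knocking noise
(D) collapsed lifter — does not account for fuel economy down
(E) slipping clutch — accounts for every observation (oil pressure low through fuel economy down → oil pressure low)
(F) faulty oxygen sensor — does not account for burning smell, knocking noise
(E) is the only candidate with no mismatches.

E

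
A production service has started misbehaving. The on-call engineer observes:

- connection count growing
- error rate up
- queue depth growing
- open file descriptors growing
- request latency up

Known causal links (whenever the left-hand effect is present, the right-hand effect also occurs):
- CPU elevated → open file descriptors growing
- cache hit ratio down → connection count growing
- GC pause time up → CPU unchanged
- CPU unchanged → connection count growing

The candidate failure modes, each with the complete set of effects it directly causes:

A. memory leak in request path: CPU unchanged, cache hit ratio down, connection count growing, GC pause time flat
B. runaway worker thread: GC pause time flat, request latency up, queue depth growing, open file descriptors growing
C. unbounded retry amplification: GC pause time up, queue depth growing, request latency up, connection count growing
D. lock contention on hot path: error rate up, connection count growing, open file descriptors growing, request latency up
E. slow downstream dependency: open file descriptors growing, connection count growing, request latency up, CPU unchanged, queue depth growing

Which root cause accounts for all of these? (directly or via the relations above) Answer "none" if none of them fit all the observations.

Testing each hypothesis:
(A) memory leak in request path — connection count growing ✓; error rate up ✗; queue depth growing ✗; open file descriptors growing ✗; request latency up ✗
(B) runaway worker thread — does not account for connection count growing, error rate up
(C) unbounded retry amplification — connection count growing ✓; error rate up ✗; queue depth growing ✓; open file descriptors growing ✗; request latency up ✓
(D) lock contention on hot path — connection count growing ✓; error rate up ✓; queue depth growing ✗; open file descriptors growing ✓; request latency up ✓
(E) slow downstream dependency — does not account for error rate up
No candidate is consistent with all observations.

none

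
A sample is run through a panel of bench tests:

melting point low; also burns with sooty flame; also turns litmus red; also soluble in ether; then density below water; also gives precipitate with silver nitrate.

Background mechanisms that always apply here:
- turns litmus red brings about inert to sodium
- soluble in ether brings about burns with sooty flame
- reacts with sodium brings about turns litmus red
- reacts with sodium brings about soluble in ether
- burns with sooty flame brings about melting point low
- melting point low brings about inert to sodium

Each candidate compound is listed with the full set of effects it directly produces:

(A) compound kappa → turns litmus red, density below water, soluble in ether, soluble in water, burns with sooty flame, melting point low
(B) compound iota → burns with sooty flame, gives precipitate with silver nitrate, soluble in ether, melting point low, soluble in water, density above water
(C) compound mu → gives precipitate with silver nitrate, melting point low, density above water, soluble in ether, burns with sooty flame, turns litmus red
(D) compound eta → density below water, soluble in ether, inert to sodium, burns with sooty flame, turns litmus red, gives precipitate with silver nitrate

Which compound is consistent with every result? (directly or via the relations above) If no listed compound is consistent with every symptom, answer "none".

D

Checking each candidate against the observations:
(A) compound kappa — melting point low ✓; burns with sooty flame ✓; turns litmus red ✓; soluble in ether ✓; density below water ✓; gives precipitate with silver nitrate ✗
(B) compound iota — melting point low ✓; burns with sooty flame ✓; turns litmus red ✗; soluble in ether ✓; density below water ✗; gives precipitate with silver nitrate ✓
(C) compound mu — fails on density below water (predicts density above water, not density below water)
(D) compound eta — melting point low ✓ (by burns with sooty flame → melting point low); burns with sooty flame ✓; turns litmus red ✓; soluble in ether ✓; density below water ✓; gives precipitate with silver nitrate ✓
(D) alone accounts for all the evidence.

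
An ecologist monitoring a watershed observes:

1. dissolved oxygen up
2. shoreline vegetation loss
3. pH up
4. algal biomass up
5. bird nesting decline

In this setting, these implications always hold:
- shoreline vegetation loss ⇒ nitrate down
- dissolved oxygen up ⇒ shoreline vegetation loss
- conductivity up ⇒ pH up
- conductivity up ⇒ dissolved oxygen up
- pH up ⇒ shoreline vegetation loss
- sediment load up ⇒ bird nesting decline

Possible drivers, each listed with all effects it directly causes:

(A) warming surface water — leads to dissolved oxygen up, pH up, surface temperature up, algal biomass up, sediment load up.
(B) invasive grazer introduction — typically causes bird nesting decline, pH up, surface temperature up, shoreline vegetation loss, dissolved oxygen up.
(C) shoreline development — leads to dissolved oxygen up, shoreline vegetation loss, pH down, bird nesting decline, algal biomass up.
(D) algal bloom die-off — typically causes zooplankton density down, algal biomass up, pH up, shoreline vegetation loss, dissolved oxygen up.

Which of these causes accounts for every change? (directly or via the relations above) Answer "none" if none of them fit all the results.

Checking each candidate against the observations:
(A) warming surface water — accounts for every observation (shoreline vegetation loss via dissolved oxygen up → shoreline vegetation loss)
(B) invasive grazer introduction — dissolved oxygen up +; shoreline vegetation loss +; pH up +; algal biomass up -; bird nesting decline +
(C) shoreline development — dissolved oxygen up +; shoreline vegetation loss +; pH up -; algal biomass up +; bird nesting decline +
(D) algal bloom die-off — dissolved oxygen up +; shoreline vegetation loss +; pH up +; algal biomass up +; bird nesting decline -
Only (A) is consistent with every observation.

A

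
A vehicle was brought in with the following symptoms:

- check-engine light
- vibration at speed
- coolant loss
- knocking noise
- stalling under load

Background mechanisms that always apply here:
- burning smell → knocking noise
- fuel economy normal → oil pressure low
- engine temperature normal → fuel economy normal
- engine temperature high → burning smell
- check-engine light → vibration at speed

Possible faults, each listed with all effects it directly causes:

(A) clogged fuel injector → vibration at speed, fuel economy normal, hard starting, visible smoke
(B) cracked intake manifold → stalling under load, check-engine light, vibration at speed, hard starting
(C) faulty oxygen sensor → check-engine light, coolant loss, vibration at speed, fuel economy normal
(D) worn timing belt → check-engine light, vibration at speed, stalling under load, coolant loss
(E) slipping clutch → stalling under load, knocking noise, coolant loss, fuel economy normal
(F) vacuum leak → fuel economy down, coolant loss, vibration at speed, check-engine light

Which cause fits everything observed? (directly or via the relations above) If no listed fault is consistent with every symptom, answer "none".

Per-candidate check:
(A) clogged fuel injector — does not account for check-engine light, coolant loss, knocking noise, stalling under load
(B) cracked intake manifold — check-engine light +; vibration at speed +; coolant loss -; knocking noise -; stalling under load +
(C) faulty oxygen sensor — check-engine light +; vibration at speed +; coolant loss +; knocking noise -; stalling under load -
(D) worn timing belt — does not account for knocking noise
(E) slipping clutch — check-engine light -; vibration at speed -; coolant loss +; knocking noise +; stalling under load +
(F) vacuum leak — check-engine light +; vibration at speed +; coolant loss +; knocking noise -; stalling under load -
Every candidate fails on at least one observation.

none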